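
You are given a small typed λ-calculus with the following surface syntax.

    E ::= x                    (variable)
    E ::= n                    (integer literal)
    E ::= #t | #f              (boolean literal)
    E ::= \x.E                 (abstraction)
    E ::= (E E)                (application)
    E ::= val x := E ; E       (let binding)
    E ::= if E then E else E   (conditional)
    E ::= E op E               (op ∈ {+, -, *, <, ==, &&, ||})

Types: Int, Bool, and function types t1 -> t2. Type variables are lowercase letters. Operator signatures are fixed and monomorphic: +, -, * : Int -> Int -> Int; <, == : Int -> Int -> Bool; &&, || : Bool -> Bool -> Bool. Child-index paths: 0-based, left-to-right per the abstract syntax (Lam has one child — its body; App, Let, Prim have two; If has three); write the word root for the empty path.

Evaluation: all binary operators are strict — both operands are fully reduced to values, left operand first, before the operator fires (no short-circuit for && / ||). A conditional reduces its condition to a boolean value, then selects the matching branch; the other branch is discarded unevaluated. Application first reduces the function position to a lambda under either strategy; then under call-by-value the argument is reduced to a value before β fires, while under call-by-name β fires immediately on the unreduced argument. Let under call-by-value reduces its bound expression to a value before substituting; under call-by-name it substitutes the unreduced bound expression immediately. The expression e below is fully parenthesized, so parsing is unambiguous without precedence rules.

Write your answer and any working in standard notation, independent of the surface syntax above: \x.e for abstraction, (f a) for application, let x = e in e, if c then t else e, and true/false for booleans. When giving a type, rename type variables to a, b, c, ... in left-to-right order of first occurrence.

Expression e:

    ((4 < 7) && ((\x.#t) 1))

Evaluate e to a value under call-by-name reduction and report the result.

Answer: true

Working:
step 0: ((4 < 7) && ((\x.true) 1))
step 1: [delta@0] (true && ((\x.true) 1))
step 2: [beta@1] (true && true)
step 3: [delta@root] true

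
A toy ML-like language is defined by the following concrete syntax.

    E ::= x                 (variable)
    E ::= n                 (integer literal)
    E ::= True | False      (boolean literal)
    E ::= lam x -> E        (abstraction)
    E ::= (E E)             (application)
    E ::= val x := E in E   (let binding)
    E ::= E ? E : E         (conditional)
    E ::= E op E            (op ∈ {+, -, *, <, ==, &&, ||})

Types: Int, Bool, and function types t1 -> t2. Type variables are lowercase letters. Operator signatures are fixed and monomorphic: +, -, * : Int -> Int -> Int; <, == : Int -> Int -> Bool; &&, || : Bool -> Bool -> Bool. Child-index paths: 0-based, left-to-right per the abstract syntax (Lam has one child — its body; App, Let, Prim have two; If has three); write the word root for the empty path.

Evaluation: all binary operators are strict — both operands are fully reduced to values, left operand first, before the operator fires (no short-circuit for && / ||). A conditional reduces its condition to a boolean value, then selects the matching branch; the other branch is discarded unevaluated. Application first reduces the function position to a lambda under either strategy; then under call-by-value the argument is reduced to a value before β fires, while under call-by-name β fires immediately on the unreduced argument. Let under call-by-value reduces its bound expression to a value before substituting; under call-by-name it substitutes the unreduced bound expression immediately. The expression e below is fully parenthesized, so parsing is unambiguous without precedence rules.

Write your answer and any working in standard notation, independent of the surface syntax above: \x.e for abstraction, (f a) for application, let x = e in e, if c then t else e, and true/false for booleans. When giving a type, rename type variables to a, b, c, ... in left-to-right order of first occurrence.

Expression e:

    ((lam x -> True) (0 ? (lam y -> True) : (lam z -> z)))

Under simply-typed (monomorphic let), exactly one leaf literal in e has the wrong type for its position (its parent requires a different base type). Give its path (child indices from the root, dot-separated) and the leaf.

Trace:
\x._ : a -> Bool
  unify Int ~ Bool
  FAIL: mismatch Int ~ Bool

Answer: 1.0 : 0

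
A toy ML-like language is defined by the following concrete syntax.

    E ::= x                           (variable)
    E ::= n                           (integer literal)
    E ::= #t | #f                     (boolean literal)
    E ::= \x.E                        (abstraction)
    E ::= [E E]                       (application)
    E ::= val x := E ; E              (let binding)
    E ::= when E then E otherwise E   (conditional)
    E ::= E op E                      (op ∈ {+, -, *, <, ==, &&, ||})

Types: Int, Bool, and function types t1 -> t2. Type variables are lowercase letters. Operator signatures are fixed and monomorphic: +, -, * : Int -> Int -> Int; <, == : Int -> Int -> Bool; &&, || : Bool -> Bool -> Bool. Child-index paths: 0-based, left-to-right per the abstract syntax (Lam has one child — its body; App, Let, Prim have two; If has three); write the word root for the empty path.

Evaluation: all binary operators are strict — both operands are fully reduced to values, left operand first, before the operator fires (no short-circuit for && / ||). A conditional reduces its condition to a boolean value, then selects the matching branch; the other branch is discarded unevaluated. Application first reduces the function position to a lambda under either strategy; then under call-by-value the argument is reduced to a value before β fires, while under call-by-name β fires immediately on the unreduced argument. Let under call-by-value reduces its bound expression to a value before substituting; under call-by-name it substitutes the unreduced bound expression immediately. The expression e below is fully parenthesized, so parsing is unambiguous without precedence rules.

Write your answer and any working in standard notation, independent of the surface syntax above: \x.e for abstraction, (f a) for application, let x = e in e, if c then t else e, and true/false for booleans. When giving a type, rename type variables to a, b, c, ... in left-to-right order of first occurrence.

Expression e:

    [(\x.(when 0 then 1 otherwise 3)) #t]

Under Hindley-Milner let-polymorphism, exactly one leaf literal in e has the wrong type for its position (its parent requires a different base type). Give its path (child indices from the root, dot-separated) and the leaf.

Trace:
  unify Int ~ Bool
  FAIL: mismatch Int ~ Bool

Answer: 0.0.0 : 0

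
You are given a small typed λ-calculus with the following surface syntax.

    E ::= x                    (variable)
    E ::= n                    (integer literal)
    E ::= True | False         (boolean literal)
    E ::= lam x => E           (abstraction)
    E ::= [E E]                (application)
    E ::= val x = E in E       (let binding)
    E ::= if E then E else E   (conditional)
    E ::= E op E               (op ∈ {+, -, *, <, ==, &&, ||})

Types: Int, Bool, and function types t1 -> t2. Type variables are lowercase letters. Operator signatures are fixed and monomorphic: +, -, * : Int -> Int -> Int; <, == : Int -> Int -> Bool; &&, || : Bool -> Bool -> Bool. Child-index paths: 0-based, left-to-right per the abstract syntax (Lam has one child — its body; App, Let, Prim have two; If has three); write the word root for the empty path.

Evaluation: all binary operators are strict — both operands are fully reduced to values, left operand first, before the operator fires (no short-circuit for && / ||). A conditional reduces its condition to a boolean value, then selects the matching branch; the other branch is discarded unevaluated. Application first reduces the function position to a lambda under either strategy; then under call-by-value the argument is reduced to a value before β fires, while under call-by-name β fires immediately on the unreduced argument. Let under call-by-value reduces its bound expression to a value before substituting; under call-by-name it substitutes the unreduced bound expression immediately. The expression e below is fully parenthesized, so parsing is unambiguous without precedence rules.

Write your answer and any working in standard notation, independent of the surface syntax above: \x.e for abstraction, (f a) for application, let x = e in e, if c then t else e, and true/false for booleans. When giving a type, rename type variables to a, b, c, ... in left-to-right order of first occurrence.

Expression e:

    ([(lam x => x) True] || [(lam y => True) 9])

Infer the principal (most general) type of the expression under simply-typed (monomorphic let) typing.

Trace:
x : a
\x._ : a -> a
  unify a -> a ~ Bool -> b
  unify a ~ Bool
  unify Bool ~ b
_ _ : Bool
  unify Bool ~ Bool
\y._ : c -> Bool
  unify c -> Bool ~ Int -> d
  unify c ~ Int
  unify Bool ~ d
_ _ : Bool
  unify Bool ~ Bool

Answer: Bool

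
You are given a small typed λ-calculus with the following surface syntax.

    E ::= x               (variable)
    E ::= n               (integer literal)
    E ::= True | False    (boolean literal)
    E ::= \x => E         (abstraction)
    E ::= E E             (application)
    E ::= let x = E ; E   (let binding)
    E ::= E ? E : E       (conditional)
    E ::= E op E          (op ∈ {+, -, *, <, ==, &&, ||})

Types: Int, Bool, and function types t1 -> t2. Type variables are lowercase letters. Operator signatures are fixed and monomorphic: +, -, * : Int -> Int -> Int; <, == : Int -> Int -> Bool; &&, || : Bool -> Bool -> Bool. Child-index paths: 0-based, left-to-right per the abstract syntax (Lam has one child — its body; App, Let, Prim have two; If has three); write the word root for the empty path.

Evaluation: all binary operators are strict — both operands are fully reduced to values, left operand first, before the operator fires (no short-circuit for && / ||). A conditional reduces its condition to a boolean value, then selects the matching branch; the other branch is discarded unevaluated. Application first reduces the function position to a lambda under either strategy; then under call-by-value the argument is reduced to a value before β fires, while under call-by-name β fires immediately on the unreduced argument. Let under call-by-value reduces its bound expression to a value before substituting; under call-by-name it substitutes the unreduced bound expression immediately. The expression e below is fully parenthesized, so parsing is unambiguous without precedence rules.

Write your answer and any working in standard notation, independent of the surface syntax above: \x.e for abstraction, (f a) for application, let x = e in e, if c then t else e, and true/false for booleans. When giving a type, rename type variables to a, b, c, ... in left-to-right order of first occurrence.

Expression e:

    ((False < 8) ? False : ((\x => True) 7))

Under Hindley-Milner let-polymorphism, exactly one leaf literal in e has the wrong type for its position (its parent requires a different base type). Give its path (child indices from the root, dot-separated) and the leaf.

Answer: 0.0 : false

Working:
  unify Bool ~ Int
  FAIL: mismatch Bool ~ Int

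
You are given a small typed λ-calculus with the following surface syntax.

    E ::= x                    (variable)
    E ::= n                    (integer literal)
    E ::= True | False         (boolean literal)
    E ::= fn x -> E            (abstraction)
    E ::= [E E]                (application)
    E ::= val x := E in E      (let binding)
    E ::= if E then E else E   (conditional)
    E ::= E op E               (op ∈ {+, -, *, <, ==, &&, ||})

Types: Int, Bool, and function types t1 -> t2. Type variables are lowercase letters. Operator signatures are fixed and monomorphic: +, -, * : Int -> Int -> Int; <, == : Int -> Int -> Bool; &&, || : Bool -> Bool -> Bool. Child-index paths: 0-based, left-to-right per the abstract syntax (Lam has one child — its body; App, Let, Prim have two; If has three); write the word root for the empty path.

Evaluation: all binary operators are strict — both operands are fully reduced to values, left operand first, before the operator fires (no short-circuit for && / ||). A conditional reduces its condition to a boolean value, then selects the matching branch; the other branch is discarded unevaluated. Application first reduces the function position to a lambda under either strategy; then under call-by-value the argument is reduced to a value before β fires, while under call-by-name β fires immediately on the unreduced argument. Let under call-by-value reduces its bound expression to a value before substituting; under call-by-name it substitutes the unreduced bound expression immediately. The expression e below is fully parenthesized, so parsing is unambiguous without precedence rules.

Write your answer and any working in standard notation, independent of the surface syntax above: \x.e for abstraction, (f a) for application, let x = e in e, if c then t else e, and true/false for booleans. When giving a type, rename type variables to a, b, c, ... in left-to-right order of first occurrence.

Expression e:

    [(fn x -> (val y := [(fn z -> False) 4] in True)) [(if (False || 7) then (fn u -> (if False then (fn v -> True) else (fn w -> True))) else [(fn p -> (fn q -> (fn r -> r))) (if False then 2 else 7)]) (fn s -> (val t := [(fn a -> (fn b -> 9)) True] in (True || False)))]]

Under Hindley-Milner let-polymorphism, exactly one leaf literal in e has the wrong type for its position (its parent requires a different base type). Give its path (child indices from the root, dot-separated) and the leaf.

Trace:
\z._ : b -> Bool
  unify b -> Bool ~ Int -> c
  unify b ~ Int
  unify Bool ~ c
_ _ : Bool
let y : Bool
\x._ : a -> Bool
  unify Bool ~ Bool
  unify Int ~ Bool
  FAIL: mismatch Int ~ Bool

Answer: 1.0.0.1 : 7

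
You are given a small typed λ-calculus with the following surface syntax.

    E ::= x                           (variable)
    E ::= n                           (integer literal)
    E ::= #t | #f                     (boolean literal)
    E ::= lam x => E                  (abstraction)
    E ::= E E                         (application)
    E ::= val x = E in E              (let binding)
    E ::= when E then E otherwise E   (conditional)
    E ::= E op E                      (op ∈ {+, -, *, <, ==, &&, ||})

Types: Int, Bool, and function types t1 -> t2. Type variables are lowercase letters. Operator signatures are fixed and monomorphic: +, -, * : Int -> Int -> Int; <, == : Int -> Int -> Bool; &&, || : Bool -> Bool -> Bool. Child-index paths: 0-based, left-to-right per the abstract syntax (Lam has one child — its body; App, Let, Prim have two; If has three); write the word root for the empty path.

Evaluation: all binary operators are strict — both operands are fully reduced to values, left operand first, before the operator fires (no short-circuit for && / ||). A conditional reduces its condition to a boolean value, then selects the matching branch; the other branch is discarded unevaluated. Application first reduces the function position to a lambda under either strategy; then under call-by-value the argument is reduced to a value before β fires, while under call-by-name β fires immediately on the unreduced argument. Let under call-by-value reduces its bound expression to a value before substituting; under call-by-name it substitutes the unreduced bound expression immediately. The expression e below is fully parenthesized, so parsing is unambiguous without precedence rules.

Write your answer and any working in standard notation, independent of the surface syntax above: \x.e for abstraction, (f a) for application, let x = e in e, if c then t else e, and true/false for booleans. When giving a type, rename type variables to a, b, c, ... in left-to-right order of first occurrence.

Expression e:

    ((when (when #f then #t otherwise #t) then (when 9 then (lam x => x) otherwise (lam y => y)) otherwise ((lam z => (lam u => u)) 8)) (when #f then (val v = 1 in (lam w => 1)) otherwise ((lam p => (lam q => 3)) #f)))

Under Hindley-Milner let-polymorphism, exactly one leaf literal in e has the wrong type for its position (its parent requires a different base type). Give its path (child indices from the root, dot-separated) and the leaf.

Answer: 0.1.0 : 9

Working:
  unify Bool ~ Bool
  unify Bool ~ Bool
  unify Bool ~ Bool
  unify Int ~ Bool
  FAIL: mismatch Int ~ Bool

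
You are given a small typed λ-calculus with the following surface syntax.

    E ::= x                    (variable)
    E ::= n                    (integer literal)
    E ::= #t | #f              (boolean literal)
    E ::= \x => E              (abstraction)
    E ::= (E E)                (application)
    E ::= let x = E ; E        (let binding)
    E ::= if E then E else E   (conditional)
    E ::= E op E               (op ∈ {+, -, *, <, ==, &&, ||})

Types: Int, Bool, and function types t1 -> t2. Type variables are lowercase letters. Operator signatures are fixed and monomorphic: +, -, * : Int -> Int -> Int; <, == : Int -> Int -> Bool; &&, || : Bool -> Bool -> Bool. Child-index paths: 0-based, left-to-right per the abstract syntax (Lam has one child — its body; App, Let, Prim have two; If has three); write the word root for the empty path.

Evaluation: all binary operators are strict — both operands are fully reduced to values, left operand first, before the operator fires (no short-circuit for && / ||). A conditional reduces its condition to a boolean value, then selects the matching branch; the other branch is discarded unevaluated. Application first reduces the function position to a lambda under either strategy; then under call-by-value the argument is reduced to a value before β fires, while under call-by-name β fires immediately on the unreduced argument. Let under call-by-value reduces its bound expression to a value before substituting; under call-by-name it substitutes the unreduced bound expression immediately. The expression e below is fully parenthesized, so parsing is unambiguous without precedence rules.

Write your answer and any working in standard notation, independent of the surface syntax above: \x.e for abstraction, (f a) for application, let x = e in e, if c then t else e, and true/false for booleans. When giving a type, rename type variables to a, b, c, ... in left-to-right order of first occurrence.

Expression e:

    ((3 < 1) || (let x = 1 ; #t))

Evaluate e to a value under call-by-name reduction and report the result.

Answer: true

Working:
step 0: ((3 < 1) || (let x = 1 in true))
step 1: [delta@0] (false || (let x = 1 in true))
step 2: [let@1] (false || true)
step 3: [delta@root] true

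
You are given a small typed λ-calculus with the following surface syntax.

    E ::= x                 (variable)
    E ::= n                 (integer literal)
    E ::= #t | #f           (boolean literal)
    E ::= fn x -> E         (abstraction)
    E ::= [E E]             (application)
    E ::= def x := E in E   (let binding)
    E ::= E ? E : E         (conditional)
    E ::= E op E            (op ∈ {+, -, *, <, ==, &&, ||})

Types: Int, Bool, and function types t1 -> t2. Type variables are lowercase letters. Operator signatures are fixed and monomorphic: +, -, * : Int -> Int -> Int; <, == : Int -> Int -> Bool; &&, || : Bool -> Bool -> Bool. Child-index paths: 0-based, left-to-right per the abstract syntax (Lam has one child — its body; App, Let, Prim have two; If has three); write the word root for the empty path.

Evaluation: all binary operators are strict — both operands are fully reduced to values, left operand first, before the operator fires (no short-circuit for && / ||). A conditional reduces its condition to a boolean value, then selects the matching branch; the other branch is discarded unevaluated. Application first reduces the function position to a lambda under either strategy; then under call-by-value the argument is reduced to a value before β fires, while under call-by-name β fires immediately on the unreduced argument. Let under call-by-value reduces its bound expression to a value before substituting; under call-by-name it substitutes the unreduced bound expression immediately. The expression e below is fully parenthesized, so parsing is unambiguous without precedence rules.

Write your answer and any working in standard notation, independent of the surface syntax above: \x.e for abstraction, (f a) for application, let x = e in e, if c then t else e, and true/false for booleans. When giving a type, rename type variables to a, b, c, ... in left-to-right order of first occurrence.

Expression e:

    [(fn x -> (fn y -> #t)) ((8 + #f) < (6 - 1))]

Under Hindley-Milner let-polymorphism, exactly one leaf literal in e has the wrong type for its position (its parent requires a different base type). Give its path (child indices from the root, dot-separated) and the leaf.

Answer: 1.0.1 : false

Derivation:
\y._ : b -> Bool
\x._ : a -> b -> Bool
  unify Int ~ Int
  unify Bool ~ Int
  FAIL: mismatch Bool ~ Int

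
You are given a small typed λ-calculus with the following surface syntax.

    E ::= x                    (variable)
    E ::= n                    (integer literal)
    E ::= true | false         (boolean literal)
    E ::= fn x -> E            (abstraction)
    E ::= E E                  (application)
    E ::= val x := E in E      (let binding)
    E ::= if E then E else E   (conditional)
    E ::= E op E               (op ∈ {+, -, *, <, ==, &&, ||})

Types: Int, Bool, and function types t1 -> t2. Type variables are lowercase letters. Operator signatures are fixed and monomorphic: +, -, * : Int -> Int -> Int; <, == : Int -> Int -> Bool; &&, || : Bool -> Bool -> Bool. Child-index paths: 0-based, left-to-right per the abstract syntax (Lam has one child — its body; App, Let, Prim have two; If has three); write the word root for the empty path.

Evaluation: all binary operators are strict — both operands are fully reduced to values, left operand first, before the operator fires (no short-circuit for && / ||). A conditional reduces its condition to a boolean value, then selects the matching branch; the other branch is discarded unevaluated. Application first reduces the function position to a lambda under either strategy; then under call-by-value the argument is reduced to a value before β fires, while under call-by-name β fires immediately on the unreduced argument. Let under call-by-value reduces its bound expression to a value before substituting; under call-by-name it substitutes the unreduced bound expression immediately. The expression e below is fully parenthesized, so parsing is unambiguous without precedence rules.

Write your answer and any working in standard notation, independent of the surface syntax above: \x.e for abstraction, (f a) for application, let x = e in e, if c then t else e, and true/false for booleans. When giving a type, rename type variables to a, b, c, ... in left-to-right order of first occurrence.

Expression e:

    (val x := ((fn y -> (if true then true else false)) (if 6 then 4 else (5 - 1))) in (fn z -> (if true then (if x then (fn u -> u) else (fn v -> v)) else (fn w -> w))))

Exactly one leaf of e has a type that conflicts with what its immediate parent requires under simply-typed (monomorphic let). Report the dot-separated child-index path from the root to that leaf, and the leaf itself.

Answer: 0.1.0 : 6

Derivation:
  unify Bool ~ Bool
  unify Bool ~ Bool
\y._ : a -> Bool
  unify Int ~ Bool
  FAIL: mismatch Int ~ Bool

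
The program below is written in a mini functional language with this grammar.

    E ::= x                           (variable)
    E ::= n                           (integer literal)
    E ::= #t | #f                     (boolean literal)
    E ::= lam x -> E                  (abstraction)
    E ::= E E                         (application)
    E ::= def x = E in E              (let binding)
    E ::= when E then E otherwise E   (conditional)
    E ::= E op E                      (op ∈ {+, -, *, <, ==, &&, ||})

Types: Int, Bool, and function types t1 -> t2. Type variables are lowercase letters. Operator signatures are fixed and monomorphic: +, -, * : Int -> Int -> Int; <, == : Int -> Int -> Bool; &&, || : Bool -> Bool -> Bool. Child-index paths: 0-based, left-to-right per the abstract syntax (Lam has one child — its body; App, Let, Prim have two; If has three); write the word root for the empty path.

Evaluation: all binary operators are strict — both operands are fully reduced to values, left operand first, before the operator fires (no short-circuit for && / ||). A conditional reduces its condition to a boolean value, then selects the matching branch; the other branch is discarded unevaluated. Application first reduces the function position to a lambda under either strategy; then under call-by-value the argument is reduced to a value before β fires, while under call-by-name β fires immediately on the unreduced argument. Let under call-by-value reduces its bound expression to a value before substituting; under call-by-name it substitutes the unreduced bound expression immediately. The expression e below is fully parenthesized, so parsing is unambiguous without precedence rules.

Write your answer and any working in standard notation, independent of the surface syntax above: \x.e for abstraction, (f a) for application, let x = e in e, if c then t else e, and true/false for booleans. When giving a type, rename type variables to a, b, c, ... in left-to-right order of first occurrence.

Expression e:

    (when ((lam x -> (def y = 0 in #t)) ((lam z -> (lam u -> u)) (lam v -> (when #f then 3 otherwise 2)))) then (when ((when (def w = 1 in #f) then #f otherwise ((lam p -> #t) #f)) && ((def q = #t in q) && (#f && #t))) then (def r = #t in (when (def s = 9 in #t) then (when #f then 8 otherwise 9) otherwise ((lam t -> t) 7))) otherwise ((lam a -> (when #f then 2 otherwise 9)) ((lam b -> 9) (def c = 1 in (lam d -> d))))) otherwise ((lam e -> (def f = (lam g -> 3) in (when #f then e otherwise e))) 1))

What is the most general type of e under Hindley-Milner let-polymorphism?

Derivation:
let y : Int
\x._ : a -> Bool
u : c
\u._ : c -> c
\z._ : b -> c -> c
  unify Bool ~ Bool
  unify Int ~ Int
\v._ : d -> Int
  unify b -> c -> c ~ (d -> Int) -> e
  unify b ~ d -> Int
  unify c -> c ~ e
_ _ : c -> c
  unify a -> Bool ~ (c -> c) -> f
  unify a ~ c -> c
  unify Bool ~ f
_ _ : Bool
  unify Bool ~ Bool
let w : Int
  unify Bool ~ Bool
\p._ : g -> Bool
  unify g -> Bool ~ Bool -> h
  unify g ~ Bool
  unify Bool ~ h
_ _ : Bool
  unify Bool ~ Bool
  unify Bool ~ Bool
let q : Bool
q : Bool
  unify Bool ~ Bool
  unify Bool ~ Bool
  unify Bool ~ Bool
  unify Bool ~ Bool
  unify Bool ~ Bool
  unify Bool ~ Bool
let r : Bool
let s : Int
  unify Bool ~ Bool
  unify Bool ~ Bool
  unify Int ~ Int
t : i
\t._ : i -> i
  unify i -> i ~ Int -> j
  unify i ~ Int
  unify Int ~ j
_ _ : Int
  unify Int ~ Int
  unify Bool ~ Bool
  unify Int ~ Int
\a._ : k -> Int
\b._ : l -> Int
let c : Int
d : m
\d._ : m -> m
  unify l -> Int ~ (m -> m) -> n
  unify l ~ m -> m
  unify Int ~ n
_ _ : Int
  unify k -> Int ~ Int -> o
  unify k ~ Int
  unify Int ~ o
_ _ : Int
  unify Int ~ Int
\g._ : q -> Int
let f : forall. q -> Int
  unify Bool ~ Bool
e : p
e : p
  unify p ~ p
\e._ : p -> p
  unify p -> p ~ Int -> r
  unify p ~ Int
  unify Int ~ r
_ _ : Int
  unify Int ~ Int

Answer: Int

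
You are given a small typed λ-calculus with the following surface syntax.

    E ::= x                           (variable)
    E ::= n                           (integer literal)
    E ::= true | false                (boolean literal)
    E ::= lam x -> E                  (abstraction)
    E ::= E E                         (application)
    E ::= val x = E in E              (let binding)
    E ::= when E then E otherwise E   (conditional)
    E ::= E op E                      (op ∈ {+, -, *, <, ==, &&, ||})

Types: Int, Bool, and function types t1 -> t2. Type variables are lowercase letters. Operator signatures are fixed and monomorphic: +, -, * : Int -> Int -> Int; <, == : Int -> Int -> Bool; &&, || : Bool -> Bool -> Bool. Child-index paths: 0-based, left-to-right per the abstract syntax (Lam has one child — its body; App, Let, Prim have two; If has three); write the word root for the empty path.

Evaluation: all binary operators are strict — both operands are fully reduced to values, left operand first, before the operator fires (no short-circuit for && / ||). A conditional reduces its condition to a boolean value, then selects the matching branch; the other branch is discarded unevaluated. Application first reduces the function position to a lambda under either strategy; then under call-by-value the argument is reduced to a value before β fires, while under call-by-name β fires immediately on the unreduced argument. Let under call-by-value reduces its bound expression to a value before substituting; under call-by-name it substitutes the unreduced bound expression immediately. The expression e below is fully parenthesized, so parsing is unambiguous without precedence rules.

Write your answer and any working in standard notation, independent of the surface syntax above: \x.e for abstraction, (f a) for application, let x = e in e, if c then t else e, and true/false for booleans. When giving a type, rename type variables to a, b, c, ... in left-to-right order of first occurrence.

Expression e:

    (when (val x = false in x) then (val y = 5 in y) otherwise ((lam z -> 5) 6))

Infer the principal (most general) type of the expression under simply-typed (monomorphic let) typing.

Answer: Int

Trace:
let x : Bool
x : Bool
  unify Bool ~ Bool
let y : Int
y : Int
\z._ : a -> Int
  unify a -> Int ~ Int -> b
  unify a ~ Int
  unify Int ~ b
_ _ : Int
  unify Int ~ Int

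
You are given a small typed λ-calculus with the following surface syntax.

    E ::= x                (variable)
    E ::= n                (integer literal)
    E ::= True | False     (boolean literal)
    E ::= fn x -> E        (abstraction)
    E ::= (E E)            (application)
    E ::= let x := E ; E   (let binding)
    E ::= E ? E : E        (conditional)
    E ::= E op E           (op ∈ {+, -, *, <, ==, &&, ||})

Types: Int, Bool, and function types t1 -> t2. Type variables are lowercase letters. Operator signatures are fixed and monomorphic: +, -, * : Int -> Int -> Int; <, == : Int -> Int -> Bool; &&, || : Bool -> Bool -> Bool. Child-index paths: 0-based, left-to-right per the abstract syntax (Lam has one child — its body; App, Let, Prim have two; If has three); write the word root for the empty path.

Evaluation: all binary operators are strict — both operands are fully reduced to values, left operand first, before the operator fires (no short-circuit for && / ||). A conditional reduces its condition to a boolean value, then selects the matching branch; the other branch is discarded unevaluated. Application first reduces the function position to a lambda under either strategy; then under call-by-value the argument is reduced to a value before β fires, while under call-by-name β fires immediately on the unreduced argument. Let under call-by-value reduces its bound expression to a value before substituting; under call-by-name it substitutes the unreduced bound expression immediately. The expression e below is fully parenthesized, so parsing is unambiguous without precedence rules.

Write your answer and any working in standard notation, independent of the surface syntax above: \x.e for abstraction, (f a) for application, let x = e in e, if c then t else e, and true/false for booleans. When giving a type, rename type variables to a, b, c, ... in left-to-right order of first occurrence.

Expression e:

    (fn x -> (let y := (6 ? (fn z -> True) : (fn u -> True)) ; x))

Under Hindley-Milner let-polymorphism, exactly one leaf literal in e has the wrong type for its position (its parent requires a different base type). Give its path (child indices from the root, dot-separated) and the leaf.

Answer: 0.0.0 : 6

Trace:
  unify Int ~ Bool
  FAIL: mismatch Int ~ Bool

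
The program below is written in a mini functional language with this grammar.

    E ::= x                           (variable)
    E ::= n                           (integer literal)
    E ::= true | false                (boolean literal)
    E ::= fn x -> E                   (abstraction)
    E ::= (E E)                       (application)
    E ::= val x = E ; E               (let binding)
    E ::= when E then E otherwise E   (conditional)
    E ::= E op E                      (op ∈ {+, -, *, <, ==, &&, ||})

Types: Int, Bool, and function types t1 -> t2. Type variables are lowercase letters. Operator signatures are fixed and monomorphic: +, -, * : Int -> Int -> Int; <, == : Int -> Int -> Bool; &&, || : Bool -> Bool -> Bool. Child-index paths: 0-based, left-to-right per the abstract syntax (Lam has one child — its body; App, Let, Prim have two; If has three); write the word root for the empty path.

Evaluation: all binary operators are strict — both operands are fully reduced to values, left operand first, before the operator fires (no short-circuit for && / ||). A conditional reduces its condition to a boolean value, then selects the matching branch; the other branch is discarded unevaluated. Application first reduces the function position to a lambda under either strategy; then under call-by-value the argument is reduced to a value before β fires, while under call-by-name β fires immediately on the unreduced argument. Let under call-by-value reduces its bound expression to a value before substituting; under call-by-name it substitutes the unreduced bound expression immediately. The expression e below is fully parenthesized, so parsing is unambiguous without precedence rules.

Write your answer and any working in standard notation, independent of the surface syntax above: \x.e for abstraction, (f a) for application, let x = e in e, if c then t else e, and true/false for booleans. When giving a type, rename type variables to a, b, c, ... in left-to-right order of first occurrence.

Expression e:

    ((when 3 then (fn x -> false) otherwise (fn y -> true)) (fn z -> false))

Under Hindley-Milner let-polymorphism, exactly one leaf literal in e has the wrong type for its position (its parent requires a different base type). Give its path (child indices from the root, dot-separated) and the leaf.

Trace:
  unify Int ~ Bool
  FAIL: mismatch Int ~ Bool

Answer: 0.0 : 3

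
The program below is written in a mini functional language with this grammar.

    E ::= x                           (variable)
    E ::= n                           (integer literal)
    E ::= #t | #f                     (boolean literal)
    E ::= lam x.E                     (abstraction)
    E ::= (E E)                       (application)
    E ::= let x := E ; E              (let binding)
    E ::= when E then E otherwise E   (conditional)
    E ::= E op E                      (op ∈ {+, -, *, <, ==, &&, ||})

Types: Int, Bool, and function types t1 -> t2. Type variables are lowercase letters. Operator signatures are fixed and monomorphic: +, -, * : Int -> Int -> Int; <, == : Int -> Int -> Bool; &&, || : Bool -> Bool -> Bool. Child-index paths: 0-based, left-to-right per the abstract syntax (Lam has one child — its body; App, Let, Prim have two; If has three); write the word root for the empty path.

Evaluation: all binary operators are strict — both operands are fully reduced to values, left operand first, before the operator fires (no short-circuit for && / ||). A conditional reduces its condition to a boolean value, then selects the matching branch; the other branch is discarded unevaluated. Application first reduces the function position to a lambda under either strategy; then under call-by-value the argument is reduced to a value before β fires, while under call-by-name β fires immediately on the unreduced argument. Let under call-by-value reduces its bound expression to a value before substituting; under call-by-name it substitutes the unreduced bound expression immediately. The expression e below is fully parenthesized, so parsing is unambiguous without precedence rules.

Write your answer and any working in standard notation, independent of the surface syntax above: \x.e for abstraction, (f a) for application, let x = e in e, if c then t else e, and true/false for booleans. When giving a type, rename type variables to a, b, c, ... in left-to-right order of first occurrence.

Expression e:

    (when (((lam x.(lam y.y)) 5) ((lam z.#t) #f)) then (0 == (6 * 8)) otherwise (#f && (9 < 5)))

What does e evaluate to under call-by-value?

Working:
step 0: (if (((\x.(\y.y)) 5) ((\z.true) false)) then (0 == (6 * 8)) else (false && (9 < 5)))
step 1: [beta@0.0] (if ((\y.y) ((\z.true) false)) then (0 == (6 * 8)) else (false && (9 < 5)))
step 2: [beta@0.1] (if ((\y.y) true) then (0 == (6 * 8)) else (false && (9 < 5)))
step 3: [beta@0] (if true then (0 == (6 * 8)) else (false && (9 < 5)))
step 4: [if@root] (0 == (6 * 8))
step 5: [delta@1] (0 == 48)
step 6: [delta@root] false

Answer: false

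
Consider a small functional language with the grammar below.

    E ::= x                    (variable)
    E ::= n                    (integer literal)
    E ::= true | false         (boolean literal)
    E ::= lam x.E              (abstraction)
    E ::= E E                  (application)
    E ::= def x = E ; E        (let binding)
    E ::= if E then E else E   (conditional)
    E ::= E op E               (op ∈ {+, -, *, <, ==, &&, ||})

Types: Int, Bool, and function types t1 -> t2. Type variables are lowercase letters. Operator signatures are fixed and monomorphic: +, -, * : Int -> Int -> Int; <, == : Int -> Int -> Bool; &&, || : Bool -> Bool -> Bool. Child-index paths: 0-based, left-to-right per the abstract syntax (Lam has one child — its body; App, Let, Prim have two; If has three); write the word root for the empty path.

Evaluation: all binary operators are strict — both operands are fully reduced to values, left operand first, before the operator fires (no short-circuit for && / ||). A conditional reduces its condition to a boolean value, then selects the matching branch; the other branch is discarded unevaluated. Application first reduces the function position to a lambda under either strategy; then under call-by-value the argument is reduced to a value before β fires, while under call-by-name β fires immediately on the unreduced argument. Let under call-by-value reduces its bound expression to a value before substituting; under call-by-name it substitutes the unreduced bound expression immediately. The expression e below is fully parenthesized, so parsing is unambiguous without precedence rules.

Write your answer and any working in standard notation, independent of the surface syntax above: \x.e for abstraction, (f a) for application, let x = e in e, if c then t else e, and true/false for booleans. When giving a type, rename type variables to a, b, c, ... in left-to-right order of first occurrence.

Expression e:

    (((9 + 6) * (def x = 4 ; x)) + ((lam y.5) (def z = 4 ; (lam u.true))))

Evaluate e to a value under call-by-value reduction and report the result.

Working:
step 0: (((9 + 6) * (let x = 4 in x)) + ((\y.5) (let z = 4 in (\u.true))))
step 1: [delta@0.0] ((15 * (let x = 4 in x)) + ((\y.5) (let z = 4 in (\u.true))))
step 2: [let@0.1] ((15 * 4) + ((\y.5) (let z = 4 in (\u.true))))
step 3: [delta@0] (60 + ((\y.5) (let z = 4 in (\u.true))))
step 4: [let@1.1] (60 + ((\y.5) (\u.true)))
step 5: [beta@1] (60 + 5)
step 6: [delta@root] 65

Answer: 65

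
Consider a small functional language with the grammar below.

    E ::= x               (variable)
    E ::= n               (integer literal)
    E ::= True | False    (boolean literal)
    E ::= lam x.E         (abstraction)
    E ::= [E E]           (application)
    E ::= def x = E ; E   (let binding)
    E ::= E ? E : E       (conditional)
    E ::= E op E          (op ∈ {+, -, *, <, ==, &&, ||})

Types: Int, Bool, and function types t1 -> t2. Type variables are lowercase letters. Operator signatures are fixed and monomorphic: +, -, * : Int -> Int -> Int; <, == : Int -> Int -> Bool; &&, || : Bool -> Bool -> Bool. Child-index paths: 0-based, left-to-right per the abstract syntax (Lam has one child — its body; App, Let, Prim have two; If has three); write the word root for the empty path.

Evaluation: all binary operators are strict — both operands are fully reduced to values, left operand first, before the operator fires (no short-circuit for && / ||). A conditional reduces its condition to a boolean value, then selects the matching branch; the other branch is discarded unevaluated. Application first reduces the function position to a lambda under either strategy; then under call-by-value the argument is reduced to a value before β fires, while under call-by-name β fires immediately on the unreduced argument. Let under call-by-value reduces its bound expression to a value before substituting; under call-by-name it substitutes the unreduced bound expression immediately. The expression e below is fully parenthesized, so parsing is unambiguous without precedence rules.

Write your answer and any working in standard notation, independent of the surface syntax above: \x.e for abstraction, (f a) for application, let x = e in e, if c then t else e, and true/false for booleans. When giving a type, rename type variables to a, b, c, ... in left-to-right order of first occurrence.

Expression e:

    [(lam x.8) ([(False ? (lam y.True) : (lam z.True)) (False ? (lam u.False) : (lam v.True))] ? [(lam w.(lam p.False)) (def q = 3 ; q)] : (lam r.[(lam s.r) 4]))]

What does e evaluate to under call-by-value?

Working:
step 0: ((\x.8) (if ((if false then (\y.true) else (\z.true)) (if false then (\u.false) else (\v.true))) then ((\w.(\p.false)) (let q = 3 in q)) else (\r.((\s.r) 4))))
step 1: [if@1.0.0] ((\x.8) (if ((\z.true) (if false then (\u.false) else (\v.true))) then ((\w.(\p.false)) (let q = 3 in q)) else (\r.((\s.r) 4))))
step 2: [if@1.0.1] ((\x.8) (if ((\z.true) (\v.true)) then ((\w.(\p.false)) (let q = 3 in q)) else (\r.((\s.r) 4))))
step 3: [beta@1.0] ((\x.8) (if true then ((\w.(\p.false)) (let q = 3 in q)) else (\r.((\s.r) 4))))
step 4: [if@1] ((\x.8) ((\w.(\p.false)) (let q = 3 in q)))
step 5: [let@1.1] ((\x.8) ((\w.(\p.false)) 3))
step 6: [beta@1] ((\x.8) (\p.false))
step 7: [beta@root] 8

Answer: 8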